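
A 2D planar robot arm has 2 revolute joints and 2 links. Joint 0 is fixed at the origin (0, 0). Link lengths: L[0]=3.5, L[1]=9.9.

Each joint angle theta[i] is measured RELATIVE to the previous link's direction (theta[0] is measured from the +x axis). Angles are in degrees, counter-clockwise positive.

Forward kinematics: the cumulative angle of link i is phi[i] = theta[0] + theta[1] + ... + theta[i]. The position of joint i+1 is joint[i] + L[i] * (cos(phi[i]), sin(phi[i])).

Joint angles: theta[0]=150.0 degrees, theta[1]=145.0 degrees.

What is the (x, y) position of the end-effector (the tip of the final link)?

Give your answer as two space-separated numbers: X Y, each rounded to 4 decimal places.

joint[0] = (0.0000, 0.0000)  (base)
link 0: phi[0] = 150 = 150 deg
  cos(150 deg) = -0.8660, sin(150 deg) = 0.5000
  joint[1] = (0.0000, 0.0000) + 3.5 * (-0.8660, 0.5000) = (0.0000 + -3.0311, 0.0000 + 1.7500) = (-3.0311, 1.7500)
link 1: phi[1] = 150 + 145 = 295 deg
  cos(295 deg) = 0.4226, sin(295 deg) = -0.9063
  joint[2] = (-3.0311, 1.7500) + 9.9 * (0.4226, -0.9063) = (-3.0311 + 4.1839, 1.7500 + -8.9724) = (1.1528, -7.2224)
End effector: (1.1528, -7.2224)

Answer: 1.1528 -7.2224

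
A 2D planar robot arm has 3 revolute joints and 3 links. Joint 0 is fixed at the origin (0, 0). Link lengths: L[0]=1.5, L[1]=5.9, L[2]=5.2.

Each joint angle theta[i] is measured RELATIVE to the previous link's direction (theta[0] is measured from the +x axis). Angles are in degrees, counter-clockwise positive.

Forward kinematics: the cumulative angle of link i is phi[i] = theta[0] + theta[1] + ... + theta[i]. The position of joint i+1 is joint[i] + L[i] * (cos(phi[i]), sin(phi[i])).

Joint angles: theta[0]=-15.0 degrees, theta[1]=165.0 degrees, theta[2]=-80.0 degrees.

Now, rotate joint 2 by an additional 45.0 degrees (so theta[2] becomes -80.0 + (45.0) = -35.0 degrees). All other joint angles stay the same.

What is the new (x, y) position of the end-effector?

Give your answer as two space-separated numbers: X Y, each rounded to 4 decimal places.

Answer: -5.8583 7.2746

Derivation:
joint[0] = (0.0000, 0.0000)  (base)
link 0: phi[0] = -15 = -15 deg
  cos(-15 deg) = 0.9659, sin(-15 deg) = -0.2588
  joint[1] = (0.0000, 0.0000) + 1.5 * (0.9659, -0.2588) = (0.0000 + 1.4489, 0.0000 + -0.3882) = (1.4489, -0.3882)
link 1: phi[1] = -15 + 165 = 150 deg
  cos(150 deg) = -0.8660, sin(150 deg) = 0.5000
  joint[2] = (1.4489, -0.3882) + 5.9 * (-0.8660, 0.5000) = (1.4489 + -5.1095, -0.3882 + 2.9500) = (-3.6607, 2.5618)
link 2: phi[2] = -15 + 165 + -35 = 115 deg
  cos(115 deg) = -0.4226, sin(115 deg) = 0.9063
  joint[3] = (-3.6607, 2.5618) + 5.2 * (-0.4226, 0.9063) = (-3.6607 + -2.1976, 2.5618 + 4.7128) = (-5.8583, 7.2746)
End effector: (-5.8583, 7.2746)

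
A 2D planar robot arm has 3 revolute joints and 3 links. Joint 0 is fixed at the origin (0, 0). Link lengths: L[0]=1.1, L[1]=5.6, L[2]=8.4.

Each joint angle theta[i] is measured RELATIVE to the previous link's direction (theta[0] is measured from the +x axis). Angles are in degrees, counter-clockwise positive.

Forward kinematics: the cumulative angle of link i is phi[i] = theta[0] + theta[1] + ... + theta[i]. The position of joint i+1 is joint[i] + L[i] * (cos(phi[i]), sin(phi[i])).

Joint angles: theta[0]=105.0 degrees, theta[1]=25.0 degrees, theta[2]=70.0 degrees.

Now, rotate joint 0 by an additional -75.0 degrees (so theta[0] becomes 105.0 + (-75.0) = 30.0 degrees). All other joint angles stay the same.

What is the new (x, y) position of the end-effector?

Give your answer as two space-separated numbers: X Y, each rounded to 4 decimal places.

joint[0] = (0.0000, 0.0000)  (base)
link 0: phi[0] = 30 = 30 deg
  cos(30 deg) = 0.8660, sin(30 deg) = 0.5000
  joint[1] = (0.0000, 0.0000) + 1.1 * (0.8660, 0.5000) = (0.0000 + 0.9526, 0.0000 + 0.5500) = (0.9526, 0.5500)
link 1: phi[1] = 30 + 25 = 55 deg
  cos(55 deg) = 0.5736, sin(55 deg) = 0.8192
  joint[2] = (0.9526, 0.5500) + 5.6 * (0.5736, 0.8192) = (0.9526 + 3.2120, 0.5500 + 4.5873) = (4.1647, 5.1373)
link 2: phi[2] = 30 + 25 + 70 = 125 deg
  cos(125 deg) = -0.5736, sin(125 deg) = 0.8192
  joint[3] = (4.1647, 5.1373) + 8.4 * (-0.5736, 0.8192) = (4.1647 + -4.8180, 5.1373 + 6.8809) = (-0.6534, 12.0181)
End effector: (-0.6534, 12.0181)

Answer: -0.6534 12.0181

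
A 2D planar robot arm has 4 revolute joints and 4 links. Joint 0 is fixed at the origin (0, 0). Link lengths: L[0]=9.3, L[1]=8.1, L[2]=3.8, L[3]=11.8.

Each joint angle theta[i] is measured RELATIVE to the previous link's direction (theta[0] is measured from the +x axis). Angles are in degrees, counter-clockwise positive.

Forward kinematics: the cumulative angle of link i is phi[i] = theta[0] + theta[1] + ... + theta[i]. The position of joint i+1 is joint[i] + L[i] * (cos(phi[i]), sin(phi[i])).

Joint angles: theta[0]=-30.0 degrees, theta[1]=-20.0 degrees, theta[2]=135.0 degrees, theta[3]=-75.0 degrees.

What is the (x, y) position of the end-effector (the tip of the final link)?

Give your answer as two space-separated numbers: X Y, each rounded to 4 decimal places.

joint[0] = (0.0000, 0.0000)  (base)
link 0: phi[0] = -30 = -30 deg
  cos(-30 deg) = 0.8660, sin(-30 deg) = -0.5000
  joint[1] = (0.0000, 0.0000) + 9.3 * (0.8660, -0.5000) = (0.0000 + 8.0540, 0.0000 + -4.6500) = (8.0540, -4.6500)
link 1: phi[1] = -30 + -20 = -50 deg
  cos(-50 deg) = 0.6428, sin(-50 deg) = -0.7660
  joint[2] = (8.0540, -4.6500) + 8.1 * (0.6428, -0.7660) = (8.0540 + 5.2066, -4.6500 + -6.2050) = (13.2606, -10.8550)
link 2: phi[2] = -30 + -20 + 135 = 85 deg
  cos(85 deg) = 0.0872, sin(85 deg) = 0.9962
  joint[3] = (13.2606, -10.8550) + 3.8 * (0.0872, 0.9962) = (13.2606 + 0.3312, -10.8550 + 3.7855) = (13.5918, -7.0694)
link 3: phi[3] = -30 + -20 + 135 + -75 = 10 deg
  cos(10 deg) = 0.9848, sin(10 deg) = 0.1736
  joint[4] = (13.5918, -7.0694) + 11.8 * (0.9848, 0.1736) = (13.5918 + 11.6207, -7.0694 + 2.0490) = (25.2125, -5.0204)
End effector: (25.2125, -5.0204)

Answer: 25.2125 -5.0204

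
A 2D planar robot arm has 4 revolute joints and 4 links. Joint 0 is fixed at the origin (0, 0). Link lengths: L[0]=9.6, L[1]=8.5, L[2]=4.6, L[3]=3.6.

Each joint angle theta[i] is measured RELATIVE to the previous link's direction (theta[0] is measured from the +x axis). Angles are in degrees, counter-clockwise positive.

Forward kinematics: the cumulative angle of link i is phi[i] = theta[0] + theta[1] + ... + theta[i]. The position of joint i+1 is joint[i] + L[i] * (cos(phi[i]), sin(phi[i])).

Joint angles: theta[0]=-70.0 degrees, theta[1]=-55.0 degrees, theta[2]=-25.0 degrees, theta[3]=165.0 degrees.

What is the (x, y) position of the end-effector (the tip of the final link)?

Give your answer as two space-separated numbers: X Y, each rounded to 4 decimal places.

joint[0] = (0.0000, 0.0000)  (base)
link 0: phi[0] = -70 = -70 deg
  cos(-70 deg) = 0.3420, sin(-70 deg) = -0.9397
  joint[1] = (0.0000, 0.0000) + 9.6 * (0.3420, -0.9397) = (0.0000 + 3.2834, 0.0000 + -9.0210) = (3.2834, -9.0210)
link 1: phi[1] = -70 + -55 = -125 deg
  cos(-125 deg) = -0.5736, sin(-125 deg) = -0.8192
  joint[2] = (3.2834, -9.0210) + 8.5 * (-0.5736, -0.8192) = (3.2834 + -4.8754, -9.0210 + -6.9628) = (-1.5920, -15.9838)
link 2: phi[2] = -70 + -55 + -25 = -150 deg
  cos(-150 deg) = -0.8660, sin(-150 deg) = -0.5000
  joint[3] = (-1.5920, -15.9838) + 4.6 * (-0.8660, -0.5000) = (-1.5920 + -3.9837, -15.9838 + -2.3000) = (-5.5757, -18.2838)
link 3: phi[3] = -70 + -55 + -25 + 165 = 15 deg
  cos(15 deg) = 0.9659, sin(15 deg) = 0.2588
  joint[4] = (-5.5757, -18.2838) + 3.6 * (0.9659, 0.2588) = (-5.5757 + 3.4773, -18.2838 + 0.9317) = (-2.0984, -17.3521)
End effector: (-2.0984, -17.3521)

Answer: -2.0984 -17.3521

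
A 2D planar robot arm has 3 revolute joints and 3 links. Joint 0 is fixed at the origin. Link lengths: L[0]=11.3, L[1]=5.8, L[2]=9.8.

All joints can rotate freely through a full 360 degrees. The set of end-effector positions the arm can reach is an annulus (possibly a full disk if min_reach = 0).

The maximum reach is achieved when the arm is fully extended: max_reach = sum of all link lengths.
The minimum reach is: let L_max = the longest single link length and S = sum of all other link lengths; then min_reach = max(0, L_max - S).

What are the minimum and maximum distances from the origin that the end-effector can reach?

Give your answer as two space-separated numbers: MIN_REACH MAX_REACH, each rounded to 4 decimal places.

Link lengths: [11.3, 5.8, 9.8]
max_reach = 11.3 + 5.8 + 9.8 = 26.9
L_max = max([11.3, 5.8, 9.8]) = 11.3
S (sum of others) = 26.9 - 11.3 = 15.6
min_reach = max(0, 11.3 - 15.6) = max(0, -4.3) = 0

Answer: 0.0000 26.9000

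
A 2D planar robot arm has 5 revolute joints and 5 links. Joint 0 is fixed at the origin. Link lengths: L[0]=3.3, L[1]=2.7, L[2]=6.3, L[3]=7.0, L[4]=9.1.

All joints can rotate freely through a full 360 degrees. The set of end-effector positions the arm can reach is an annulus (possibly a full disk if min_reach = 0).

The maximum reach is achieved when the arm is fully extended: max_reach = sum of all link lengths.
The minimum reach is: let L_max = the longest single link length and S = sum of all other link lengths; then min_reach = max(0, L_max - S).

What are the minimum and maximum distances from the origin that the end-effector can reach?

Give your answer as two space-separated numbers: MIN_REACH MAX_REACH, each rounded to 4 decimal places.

Answer: 0.0000 28.4000

Derivation:
Link lengths: [3.3, 2.7, 6.3, 7.0, 9.1]
max_reach = 3.3 + 2.7 + 6.3 + 7 + 9.1 = 28.4
L_max = max([3.3, 2.7, 6.3, 7.0, 9.1]) = 9.1
S (sum of others) = 28.4 - 9.1 = 19.3
min_reach = max(0, 9.1 - 19.3) = max(0, -10.2) = 0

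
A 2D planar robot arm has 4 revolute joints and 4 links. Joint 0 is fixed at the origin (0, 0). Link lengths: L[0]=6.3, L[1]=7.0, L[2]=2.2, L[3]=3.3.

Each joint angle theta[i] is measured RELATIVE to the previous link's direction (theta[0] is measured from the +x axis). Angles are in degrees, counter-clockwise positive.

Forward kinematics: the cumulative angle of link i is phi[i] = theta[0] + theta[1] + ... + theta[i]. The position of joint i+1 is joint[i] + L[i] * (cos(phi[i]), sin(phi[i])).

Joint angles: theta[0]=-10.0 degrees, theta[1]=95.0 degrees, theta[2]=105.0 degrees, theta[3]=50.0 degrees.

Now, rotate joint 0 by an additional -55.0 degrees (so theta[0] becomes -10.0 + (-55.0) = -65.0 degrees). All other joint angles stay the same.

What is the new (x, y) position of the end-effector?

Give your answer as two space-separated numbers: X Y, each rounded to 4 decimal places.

joint[0] = (0.0000, 0.0000)  (base)
link 0: phi[0] = -65 = -65 deg
  cos(-65 deg) = 0.4226, sin(-65 deg) = -0.9063
  joint[1] = (0.0000, 0.0000) + 6.3 * (0.4226, -0.9063) = (0.0000 + 2.6625, 0.0000 + -5.7097) = (2.6625, -5.7097)
link 1: phi[1] = -65 + 95 = 30 deg
  cos(30 deg) = 0.8660, sin(30 deg) = 0.5000
  joint[2] = (2.6625, -5.7097) + 7 * (0.8660, 0.5000) = (2.6625 + 6.0622, -5.7097 + 3.5000) = (8.7247, -2.2097)
link 2: phi[2] = -65 + 95 + 105 = 135 deg
  cos(135 deg) = -0.7071, sin(135 deg) = 0.7071
  joint[3] = (8.7247, -2.2097) + 2.2 * (-0.7071, 0.7071) = (8.7247 + -1.5556, -2.2097 + 1.5556) = (7.1690, -0.6541)
link 3: phi[3] = -65 + 95 + 105 + 50 = 185 deg
  cos(185 deg) = -0.9962, sin(185 deg) = -0.0872
  joint[4] = (7.1690, -0.6541) + 3.3 * (-0.9962, -0.0872) = (7.1690 + -3.2874, -0.6541 + -0.2876) = (3.8816, -0.9417)
End effector: (3.8816, -0.9417)

Answer: 3.8816 -0.9417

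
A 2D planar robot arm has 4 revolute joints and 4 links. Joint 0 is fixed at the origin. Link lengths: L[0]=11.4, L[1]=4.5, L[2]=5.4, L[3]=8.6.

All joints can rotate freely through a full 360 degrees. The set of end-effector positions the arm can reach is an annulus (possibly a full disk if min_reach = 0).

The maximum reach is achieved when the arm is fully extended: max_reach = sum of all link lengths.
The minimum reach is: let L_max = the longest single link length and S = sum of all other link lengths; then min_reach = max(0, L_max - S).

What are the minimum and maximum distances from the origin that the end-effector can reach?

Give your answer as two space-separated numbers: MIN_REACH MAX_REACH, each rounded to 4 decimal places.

Answer: 0.0000 29.9000

Derivation:
Link lengths: [11.4, 4.5, 5.4, 8.6]
max_reach = 11.4 + 4.5 + 5.4 + 8.6 = 29.9
L_max = max([11.4, 4.5, 5.4, 8.6]) = 11.4
S (sum of others) = 29.9 - 11.4 = 18.5
min_reach = max(0, 11.4 - 18.5) = max(0, -7.1) = 0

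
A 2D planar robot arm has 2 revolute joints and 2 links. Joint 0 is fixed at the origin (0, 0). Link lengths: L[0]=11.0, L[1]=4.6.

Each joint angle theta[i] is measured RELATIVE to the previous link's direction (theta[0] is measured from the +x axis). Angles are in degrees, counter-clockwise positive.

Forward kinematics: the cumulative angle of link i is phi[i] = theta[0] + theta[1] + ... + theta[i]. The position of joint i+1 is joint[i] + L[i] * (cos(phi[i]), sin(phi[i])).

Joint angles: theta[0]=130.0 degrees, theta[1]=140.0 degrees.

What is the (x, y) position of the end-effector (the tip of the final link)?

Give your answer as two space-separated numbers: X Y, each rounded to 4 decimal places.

Answer: -7.0707 3.8265

Derivation:
joint[0] = (0.0000, 0.0000)  (base)
link 0: phi[0] = 130 = 130 deg
  cos(130 deg) = -0.6428, sin(130 deg) = 0.7660
  joint[1] = (0.0000, 0.0000) + 11 * (-0.6428, 0.7660) = (0.0000 + -7.0707, 0.0000 + 8.4265) = (-7.0707, 8.4265)
link 1: phi[1] = 130 + 140 = 270 deg
  cos(270 deg) = -0.0000, sin(270 deg) = -1.0000
  joint[2] = (-7.0707, 8.4265) + 4.6 * (-0.0000, -1.0000) = (-7.0707 + -0.0000, 8.4265 + -4.6000) = (-7.0707, 3.8265)
End effector: (-7.0707, 3.8265)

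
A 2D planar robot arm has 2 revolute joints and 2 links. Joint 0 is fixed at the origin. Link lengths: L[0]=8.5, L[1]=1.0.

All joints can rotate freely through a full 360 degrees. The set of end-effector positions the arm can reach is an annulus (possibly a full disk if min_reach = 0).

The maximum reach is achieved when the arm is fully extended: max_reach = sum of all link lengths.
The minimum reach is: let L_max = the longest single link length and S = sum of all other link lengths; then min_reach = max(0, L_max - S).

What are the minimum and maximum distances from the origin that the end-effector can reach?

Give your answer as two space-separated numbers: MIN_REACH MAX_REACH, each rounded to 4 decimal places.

Link lengths: [8.5, 1.0]
max_reach = 8.5 + 1 = 9.5
L_max = max([8.5, 1.0]) = 8.5
S (sum of others) = 9.5 - 8.5 = 1
min_reach = max(0, 8.5 - 1) = max(0, 7.5) = 7.5

Answer: 7.5000 9.5000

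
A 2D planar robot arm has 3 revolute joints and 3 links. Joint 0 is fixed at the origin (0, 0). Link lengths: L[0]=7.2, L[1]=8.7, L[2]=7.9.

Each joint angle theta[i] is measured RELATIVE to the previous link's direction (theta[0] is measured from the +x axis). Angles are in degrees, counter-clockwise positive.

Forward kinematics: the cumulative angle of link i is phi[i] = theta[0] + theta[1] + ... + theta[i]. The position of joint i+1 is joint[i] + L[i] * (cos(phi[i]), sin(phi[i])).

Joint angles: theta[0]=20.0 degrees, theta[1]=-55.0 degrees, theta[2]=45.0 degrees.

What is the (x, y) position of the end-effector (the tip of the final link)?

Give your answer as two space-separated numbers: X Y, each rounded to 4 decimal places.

joint[0] = (0.0000, 0.0000)  (base)
link 0: phi[0] = 20 = 20 deg
  cos(20 deg) = 0.9397, sin(20 deg) = 0.3420
  joint[1] = (0.0000, 0.0000) + 7.2 * (0.9397, 0.3420) = (0.0000 + 6.7658, 0.0000 + 2.4625) = (6.7658, 2.4625)
link 1: phi[1] = 20 + -55 = -35 deg
  cos(-35 deg) = 0.8192, sin(-35 deg) = -0.5736
  joint[2] = (6.7658, 2.4625) + 8.7 * (0.8192, -0.5736) = (6.7658 + 7.1266, 2.4625 + -4.9901) = (13.8924, -2.5276)
link 2: phi[2] = 20 + -55 + 45 = 10 deg
  cos(10 deg) = 0.9848, sin(10 deg) = 0.1736
  joint[3] = (13.8924, -2.5276) + 7.9 * (0.9848, 0.1736) = (13.8924 + 7.7800, -2.5276 + 1.3718) = (21.6724, -1.1557)
End effector: (21.6724, -1.1557)

Answer: 21.6724 -1.1557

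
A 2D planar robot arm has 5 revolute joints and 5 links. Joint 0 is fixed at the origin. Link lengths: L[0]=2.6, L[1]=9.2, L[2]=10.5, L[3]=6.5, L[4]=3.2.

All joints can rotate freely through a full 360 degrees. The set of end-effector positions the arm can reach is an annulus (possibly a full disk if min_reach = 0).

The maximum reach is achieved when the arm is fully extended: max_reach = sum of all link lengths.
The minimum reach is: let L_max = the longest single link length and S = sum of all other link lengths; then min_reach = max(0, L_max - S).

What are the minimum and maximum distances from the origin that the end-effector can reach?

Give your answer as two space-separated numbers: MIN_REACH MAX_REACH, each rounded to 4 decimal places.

Answer: 0.0000 32.0000

Derivation:
Link lengths: [2.6, 9.2, 10.5, 6.5, 3.2]
max_reach = 2.6 + 9.2 + 10.5 + 6.5 + 3.2 = 32
L_max = max([2.6, 9.2, 10.5, 6.5, 3.2]) = 10.5
S (sum of others) = 32 - 10.5 = 21.5
min_reach = max(0, 10.5 - 21.5) = max(0, -11) = 0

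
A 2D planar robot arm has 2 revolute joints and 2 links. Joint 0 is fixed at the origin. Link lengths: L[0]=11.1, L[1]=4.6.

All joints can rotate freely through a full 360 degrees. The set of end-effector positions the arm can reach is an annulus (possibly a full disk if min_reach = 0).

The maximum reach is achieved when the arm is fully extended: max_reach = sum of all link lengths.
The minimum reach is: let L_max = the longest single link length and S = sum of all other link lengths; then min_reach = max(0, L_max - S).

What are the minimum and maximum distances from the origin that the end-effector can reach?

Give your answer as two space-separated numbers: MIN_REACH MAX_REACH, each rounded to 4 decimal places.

Answer: 6.5000 15.7000

Derivation:
Link lengths: [11.1, 4.6]
max_reach = 11.1 + 4.6 = 15.7
L_max = max([11.1, 4.6]) = 11.1
S (sum of others) = 15.7 - 11.1 = 4.6
min_reach = max(0, 11.1 - 4.6) = max(0, 6.5) = 6.5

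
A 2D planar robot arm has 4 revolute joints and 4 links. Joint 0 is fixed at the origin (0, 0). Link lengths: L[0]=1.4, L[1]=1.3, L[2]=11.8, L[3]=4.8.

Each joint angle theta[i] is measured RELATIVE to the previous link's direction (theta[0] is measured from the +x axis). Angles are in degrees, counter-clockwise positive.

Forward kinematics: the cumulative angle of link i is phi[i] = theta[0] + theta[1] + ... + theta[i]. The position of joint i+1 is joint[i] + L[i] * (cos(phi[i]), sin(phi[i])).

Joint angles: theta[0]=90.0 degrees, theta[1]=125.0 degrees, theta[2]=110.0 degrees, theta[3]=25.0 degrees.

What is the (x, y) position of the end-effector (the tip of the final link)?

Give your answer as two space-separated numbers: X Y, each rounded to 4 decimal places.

joint[0] = (0.0000, 0.0000)  (base)
link 0: phi[0] = 90 = 90 deg
  cos(90 deg) = 0.0000, sin(90 deg) = 1.0000
  joint[1] = (0.0000, 0.0000) + 1.4 * (0.0000, 1.0000) = (0.0000 + 0.0000, 0.0000 + 1.4000) = (0.0000, 1.4000)
link 1: phi[1] = 90 + 125 = 215 deg
  cos(215 deg) = -0.8192, sin(215 deg) = -0.5736
  joint[2] = (0.0000, 1.4000) + 1.3 * (-0.8192, -0.5736) = (0.0000 + -1.0649, 1.4000 + -0.7456) = (-1.0649, 0.6544)
link 2: phi[2] = 90 + 125 + 110 = 325 deg
  cos(325 deg) = 0.8192, sin(325 deg) = -0.5736
  joint[3] = (-1.0649, 0.6544) + 11.8 * (0.8192, -0.5736) = (-1.0649 + 9.6660, 0.6544 + -6.7682) = (8.6011, -6.1139)
link 3: phi[3] = 90 + 125 + 110 + 25 = 350 deg
  cos(350 deg) = 0.9848, sin(350 deg) = -0.1736
  joint[4] = (8.6011, -6.1139) + 4.8 * (0.9848, -0.1736) = (8.6011 + 4.7271, -6.1139 + -0.8335) = (13.3282, -6.9474)
End effector: (13.3282, -6.9474)

Answer: 13.3282 -6.9474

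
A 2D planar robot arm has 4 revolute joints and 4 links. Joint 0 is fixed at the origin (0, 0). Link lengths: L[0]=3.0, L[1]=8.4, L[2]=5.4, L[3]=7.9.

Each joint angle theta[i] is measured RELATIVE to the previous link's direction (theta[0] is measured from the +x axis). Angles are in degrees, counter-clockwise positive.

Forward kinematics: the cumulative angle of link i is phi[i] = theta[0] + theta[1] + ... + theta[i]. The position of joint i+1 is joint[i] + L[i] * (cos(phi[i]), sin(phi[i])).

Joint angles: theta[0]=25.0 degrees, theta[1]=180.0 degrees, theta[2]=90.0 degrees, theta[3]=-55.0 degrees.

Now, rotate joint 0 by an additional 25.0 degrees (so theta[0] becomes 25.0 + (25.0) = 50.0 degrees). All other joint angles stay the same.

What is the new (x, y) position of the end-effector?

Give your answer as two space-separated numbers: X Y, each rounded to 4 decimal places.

joint[0] = (0.0000, 0.0000)  (base)
link 0: phi[0] = 50 = 50 deg
  cos(50 deg) = 0.6428, sin(50 deg) = 0.7660
  joint[1] = (0.0000, 0.0000) + 3 * (0.6428, 0.7660) = (0.0000 + 1.9284, 0.0000 + 2.2981) = (1.9284, 2.2981)
link 1: phi[1] = 50 + 180 = 230 deg
  cos(230 deg) = -0.6428, sin(230 deg) = -0.7660
  joint[2] = (1.9284, 2.2981) + 8.4 * (-0.6428, -0.7660) = (1.9284 + -5.3994, 2.2981 + -6.4348) = (-3.4711, -4.1366)
link 2: phi[2] = 50 + 180 + 90 = 320 deg
  cos(320 deg) = 0.7660, sin(320 deg) = -0.6428
  joint[3] = (-3.4711, -4.1366) + 5.4 * (0.7660, -0.6428) = (-3.4711 + 4.1366, -4.1366 + -3.4711) = (0.6656, -7.6077)
link 3: phi[3] = 50 + 180 + 90 + -55 = 265 deg
  cos(265 deg) = -0.0872, sin(265 deg) = -0.9962
  joint[4] = (0.6656, -7.6077) + 7.9 * (-0.0872, -0.9962) = (0.6656 + -0.6885, -7.6077 + -7.8699) = (-0.0229, -15.4776)
End effector: (-0.0229, -15.4776)

Answer: -0.0229 -15.4776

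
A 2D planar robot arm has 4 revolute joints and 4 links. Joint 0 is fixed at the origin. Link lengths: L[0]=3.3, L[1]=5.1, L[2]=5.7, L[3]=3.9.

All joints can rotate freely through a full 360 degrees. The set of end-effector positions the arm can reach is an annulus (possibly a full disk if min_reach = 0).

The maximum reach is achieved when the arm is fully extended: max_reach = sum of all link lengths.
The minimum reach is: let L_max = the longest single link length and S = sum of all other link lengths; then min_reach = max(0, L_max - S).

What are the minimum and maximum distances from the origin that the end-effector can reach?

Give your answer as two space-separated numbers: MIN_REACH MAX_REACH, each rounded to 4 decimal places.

Link lengths: [3.3, 5.1, 5.7, 3.9]
max_reach = 3.3 + 5.1 + 5.7 + 3.9 = 18
L_max = max([3.3, 5.1, 5.7, 3.9]) = 5.7
S (sum of others) = 18 - 5.7 = 12.3
min_reach = max(0, 5.7 - 12.3) = max(0, -6.6) = 0

Answer: 0.0000 18.0000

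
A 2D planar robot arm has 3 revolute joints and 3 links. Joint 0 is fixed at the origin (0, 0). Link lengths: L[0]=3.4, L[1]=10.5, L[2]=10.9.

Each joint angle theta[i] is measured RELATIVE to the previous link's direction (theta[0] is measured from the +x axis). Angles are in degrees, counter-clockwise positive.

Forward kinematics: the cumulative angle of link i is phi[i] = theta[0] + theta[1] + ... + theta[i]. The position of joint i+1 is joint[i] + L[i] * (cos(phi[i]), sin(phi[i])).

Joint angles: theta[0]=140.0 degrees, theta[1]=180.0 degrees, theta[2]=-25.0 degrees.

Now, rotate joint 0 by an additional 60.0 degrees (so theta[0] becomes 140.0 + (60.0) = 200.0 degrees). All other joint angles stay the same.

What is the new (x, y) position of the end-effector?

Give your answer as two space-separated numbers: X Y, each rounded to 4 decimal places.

Answer: 17.5303 1.4783

Derivation:
joint[0] = (0.0000, 0.0000)  (base)
link 0: phi[0] = 200 = 200 deg
  cos(200 deg) = -0.9397, sin(200 deg) = -0.3420
  joint[1] = (0.0000, 0.0000) + 3.4 * (-0.9397, -0.3420) = (0.0000 + -3.1950, 0.0000 + -1.1629) = (-3.1950, -1.1629)
link 1: phi[1] = 200 + 180 = 380 deg
  cos(380 deg) = 0.9397, sin(380 deg) = 0.3420
  joint[2] = (-3.1950, -1.1629) + 10.5 * (0.9397, 0.3420) = (-3.1950 + 9.8668, -1.1629 + 3.5912) = (6.6718, 2.4283)
link 2: phi[2] = 200 + 180 + -25 = 355 deg
  cos(355 deg) = 0.9962, sin(355 deg) = -0.0872
  joint[3] = (6.6718, 2.4283) + 10.9 * (0.9962, -0.0872) = (6.6718 + 10.8585, 2.4283 + -0.9500) = (17.5303, 1.4783)
End effector: (17.5303, 1.4783)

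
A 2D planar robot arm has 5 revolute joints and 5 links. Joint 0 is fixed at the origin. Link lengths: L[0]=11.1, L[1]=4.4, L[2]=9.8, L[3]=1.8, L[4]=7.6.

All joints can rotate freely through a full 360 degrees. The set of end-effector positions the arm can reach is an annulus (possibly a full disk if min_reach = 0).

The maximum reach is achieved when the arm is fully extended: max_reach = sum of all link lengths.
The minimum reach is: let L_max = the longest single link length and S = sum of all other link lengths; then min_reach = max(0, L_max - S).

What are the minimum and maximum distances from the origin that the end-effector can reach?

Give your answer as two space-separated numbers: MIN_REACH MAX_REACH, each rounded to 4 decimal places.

Answer: 0.0000 34.7000

Derivation:
Link lengths: [11.1, 4.4, 9.8, 1.8, 7.6]
max_reach = 11.1 + 4.4 + 9.8 + 1.8 + 7.6 = 34.7
L_max = max([11.1, 4.4, 9.8, 1.8, 7.6]) = 11.1
S (sum of others) = 34.7 - 11.1 = 23.6
min_reach = max(0, 11.1 - 23.6) = max(0, -12.5) = 0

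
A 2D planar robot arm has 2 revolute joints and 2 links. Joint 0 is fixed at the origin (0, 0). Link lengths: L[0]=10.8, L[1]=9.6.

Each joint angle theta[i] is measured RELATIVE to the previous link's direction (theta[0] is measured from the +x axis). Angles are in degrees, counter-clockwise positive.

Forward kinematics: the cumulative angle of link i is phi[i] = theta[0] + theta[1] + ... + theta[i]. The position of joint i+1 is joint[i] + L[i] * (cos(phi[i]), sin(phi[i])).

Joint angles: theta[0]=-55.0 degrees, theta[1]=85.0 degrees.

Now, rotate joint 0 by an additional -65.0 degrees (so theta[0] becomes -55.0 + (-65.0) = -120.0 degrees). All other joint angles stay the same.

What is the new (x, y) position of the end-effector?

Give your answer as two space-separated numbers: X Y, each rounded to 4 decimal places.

Answer: 2.4639 -14.8594

Derivation:
joint[0] = (0.0000, 0.0000)  (base)
link 0: phi[0] = -120 = -120 deg
  cos(-120 deg) = -0.5000, sin(-120 deg) = -0.8660
  joint[1] = (0.0000, 0.0000) + 10.8 * (-0.5000, -0.8660) = (0.0000 + -5.4000, 0.0000 + -9.3531) = (-5.4000, -9.3531)
link 1: phi[1] = -120 + 85 = -35 deg
  cos(-35 deg) = 0.8192, sin(-35 deg) = -0.5736
  joint[2] = (-5.4000, -9.3531) + 9.6 * (0.8192, -0.5736) = (-5.4000 + 7.8639, -9.3531 + -5.5063) = (2.4639, -14.8594)
End effector: (2.4639, -14.8594)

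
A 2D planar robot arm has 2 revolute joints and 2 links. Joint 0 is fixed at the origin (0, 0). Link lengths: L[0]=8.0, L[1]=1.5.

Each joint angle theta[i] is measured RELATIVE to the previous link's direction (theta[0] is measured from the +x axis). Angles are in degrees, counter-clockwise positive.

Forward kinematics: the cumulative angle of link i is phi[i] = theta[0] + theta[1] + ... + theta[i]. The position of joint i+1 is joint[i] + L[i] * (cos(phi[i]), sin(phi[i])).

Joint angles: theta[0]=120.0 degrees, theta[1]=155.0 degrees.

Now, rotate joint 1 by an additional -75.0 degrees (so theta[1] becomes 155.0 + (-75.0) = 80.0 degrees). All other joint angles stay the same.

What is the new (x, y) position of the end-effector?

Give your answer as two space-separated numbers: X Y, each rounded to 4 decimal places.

joint[0] = (0.0000, 0.0000)  (base)
link 0: phi[0] = 120 = 120 deg
  cos(120 deg) = -0.5000, sin(120 deg) = 0.8660
  joint[1] = (0.0000, 0.0000) + 8 * (-0.5000, 0.8660) = (0.0000 + -4.0000, 0.0000 + 6.9282) = (-4.0000, 6.9282)
link 1: phi[1] = 120 + 80 = 200 deg
  cos(200 deg) = -0.9397, sin(200 deg) = -0.3420
  joint[2] = (-4.0000, 6.9282) + 1.5 * (-0.9397, -0.3420) = (-4.0000 + -1.4095, 6.9282 + -0.5130) = (-5.4095, 6.4152)
End effector: (-5.4095, 6.4152)

Answer: -5.4095 6.4152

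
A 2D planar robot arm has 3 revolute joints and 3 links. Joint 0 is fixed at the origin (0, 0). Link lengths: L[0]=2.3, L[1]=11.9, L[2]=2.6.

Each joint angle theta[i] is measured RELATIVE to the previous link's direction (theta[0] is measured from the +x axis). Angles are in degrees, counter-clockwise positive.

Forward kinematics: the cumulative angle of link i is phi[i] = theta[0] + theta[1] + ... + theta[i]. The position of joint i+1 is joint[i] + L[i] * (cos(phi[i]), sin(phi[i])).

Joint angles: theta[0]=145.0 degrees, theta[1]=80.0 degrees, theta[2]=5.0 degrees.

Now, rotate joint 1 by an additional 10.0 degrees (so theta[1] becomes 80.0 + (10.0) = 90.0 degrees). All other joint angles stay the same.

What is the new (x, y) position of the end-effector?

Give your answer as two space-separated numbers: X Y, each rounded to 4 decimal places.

joint[0] = (0.0000, 0.0000)  (base)
link 0: phi[0] = 145 = 145 deg
  cos(145 deg) = -0.8192, sin(145 deg) = 0.5736
  joint[1] = (0.0000, 0.0000) + 2.3 * (-0.8192, 0.5736) = (0.0000 + -1.8840, 0.0000 + 1.3192) = (-1.8840, 1.3192)
link 1: phi[1] = 145 + 90 = 235 deg
  cos(235 deg) = -0.5736, sin(235 deg) = -0.8192
  joint[2] = (-1.8840, 1.3192) + 11.9 * (-0.5736, -0.8192) = (-1.8840 + -6.8256, 1.3192 + -9.7479) = (-8.7096, -8.4287)
link 2: phi[2] = 145 + 90 + 5 = 240 deg
  cos(240 deg) = -0.5000, sin(240 deg) = -0.8660
  joint[3] = (-8.7096, -8.4287) + 2.6 * (-0.5000, -0.8660) = (-8.7096 + -1.3000, -8.4287 + -2.2517) = (-10.0096, -10.6803)
End effector: (-10.0096, -10.6803)

Answer: -10.0096 -10.6803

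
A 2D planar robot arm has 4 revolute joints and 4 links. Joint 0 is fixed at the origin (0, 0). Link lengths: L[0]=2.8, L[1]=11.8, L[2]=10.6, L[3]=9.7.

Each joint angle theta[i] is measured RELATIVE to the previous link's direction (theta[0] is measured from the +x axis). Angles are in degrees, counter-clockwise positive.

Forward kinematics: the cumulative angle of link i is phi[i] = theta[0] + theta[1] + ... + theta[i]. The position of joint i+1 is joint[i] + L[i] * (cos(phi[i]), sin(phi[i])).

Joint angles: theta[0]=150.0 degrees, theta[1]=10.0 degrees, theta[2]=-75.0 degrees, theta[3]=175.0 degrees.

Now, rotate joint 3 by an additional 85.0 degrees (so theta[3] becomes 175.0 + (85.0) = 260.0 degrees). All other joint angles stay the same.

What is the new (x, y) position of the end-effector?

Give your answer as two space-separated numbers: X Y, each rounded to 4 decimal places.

Answer: -3.2199 13.4850

Derivation:
joint[0] = (0.0000, 0.0000)  (base)
link 0: phi[0] = 150 = 150 deg
  cos(150 deg) = -0.8660, sin(150 deg) = 0.5000
  joint[1] = (0.0000, 0.0000) + 2.8 * (-0.8660, 0.5000) = (0.0000 + -2.4249, 0.0000 + 1.4000) = (-2.4249, 1.4000)
link 1: phi[1] = 150 + 10 = 160 deg
  cos(160 deg) = -0.9397, sin(160 deg) = 0.3420
  joint[2] = (-2.4249, 1.4000) + 11.8 * (-0.9397, 0.3420) = (-2.4249 + -11.0884, 1.4000 + 4.0358) = (-13.5132, 5.4358)
link 2: phi[2] = 150 + 10 + -75 = 85 deg
  cos(85 deg) = 0.0872, sin(85 deg) = 0.9962
  joint[3] = (-13.5132, 5.4358) + 10.6 * (0.0872, 0.9962) = (-13.5132 + 0.9239, 5.4358 + 10.5597) = (-12.5894, 15.9955)
link 3: phi[3] = 150 + 10 + -75 + 260 = 345 deg
  cos(345 deg) = 0.9659, sin(345 deg) = -0.2588
  joint[4] = (-12.5894, 15.9955) + 9.7 * (0.9659, -0.2588) = (-12.5894 + 9.3695, 15.9955 + -2.5105) = (-3.2199, 13.4850)
End effector: (-3.2199, 13.4850)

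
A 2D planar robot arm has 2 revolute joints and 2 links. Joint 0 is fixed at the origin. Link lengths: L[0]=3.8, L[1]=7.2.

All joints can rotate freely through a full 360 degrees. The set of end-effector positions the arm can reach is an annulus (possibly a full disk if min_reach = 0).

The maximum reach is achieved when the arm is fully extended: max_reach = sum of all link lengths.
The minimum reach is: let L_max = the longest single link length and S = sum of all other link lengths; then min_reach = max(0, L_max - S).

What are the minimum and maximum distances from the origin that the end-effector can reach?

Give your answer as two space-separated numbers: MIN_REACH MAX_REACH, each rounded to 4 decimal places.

Link lengths: [3.8, 7.2]
max_reach = 3.8 + 7.2 = 11
L_max = max([3.8, 7.2]) = 7.2
S (sum of others) = 11 - 7.2 = 3.8
min_reach = max(0, 7.2 - 3.8) = max(0, 3.4) = 3.4

Answer: 3.4000 11.0000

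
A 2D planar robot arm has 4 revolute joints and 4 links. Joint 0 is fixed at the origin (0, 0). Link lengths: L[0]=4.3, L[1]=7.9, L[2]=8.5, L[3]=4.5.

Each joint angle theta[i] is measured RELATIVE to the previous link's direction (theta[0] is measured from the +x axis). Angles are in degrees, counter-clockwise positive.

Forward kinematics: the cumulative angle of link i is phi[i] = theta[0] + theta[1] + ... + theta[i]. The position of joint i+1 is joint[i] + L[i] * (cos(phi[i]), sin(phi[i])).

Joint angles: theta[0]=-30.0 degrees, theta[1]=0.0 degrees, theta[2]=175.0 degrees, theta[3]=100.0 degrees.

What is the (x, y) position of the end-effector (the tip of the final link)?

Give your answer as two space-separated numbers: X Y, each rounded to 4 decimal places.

joint[0] = (0.0000, 0.0000)  (base)
link 0: phi[0] = -30 = -30 deg
  cos(-30 deg) = 0.8660, sin(-30 deg) = -0.5000
  joint[1] = (0.0000, 0.0000) + 4.3 * (0.8660, -0.5000) = (0.0000 + 3.7239, 0.0000 + -2.1500) = (3.7239, -2.1500)
link 1: phi[1] = -30 + 0 = -30 deg
  cos(-30 deg) = 0.8660, sin(-30 deg) = -0.5000
  joint[2] = (3.7239, -2.1500) + 7.9 * (0.8660, -0.5000) = (3.7239 + 6.8416, -2.1500 + -3.9500) = (10.5655, -6.1000)
link 2: phi[2] = -30 + 0 + 175 = 145 deg
  cos(145 deg) = -0.8192, sin(145 deg) = 0.5736
  joint[3] = (10.5655, -6.1000) + 8.5 * (-0.8192, 0.5736) = (10.5655 + -6.9628, -6.1000 + 4.8754) = (3.6027, -1.2246)
link 3: phi[3] = -30 + 0 + 175 + 100 = 245 deg
  cos(245 deg) = -0.4226, sin(245 deg) = -0.9063
  joint[4] = (3.6027, -1.2246) + 4.5 * (-0.4226, -0.9063) = (3.6027 + -1.9018, -1.2246 + -4.0784) = (1.7009, -5.3030)
End effector: (1.7009, -5.3030)

Answer: 1.7009 -5.3030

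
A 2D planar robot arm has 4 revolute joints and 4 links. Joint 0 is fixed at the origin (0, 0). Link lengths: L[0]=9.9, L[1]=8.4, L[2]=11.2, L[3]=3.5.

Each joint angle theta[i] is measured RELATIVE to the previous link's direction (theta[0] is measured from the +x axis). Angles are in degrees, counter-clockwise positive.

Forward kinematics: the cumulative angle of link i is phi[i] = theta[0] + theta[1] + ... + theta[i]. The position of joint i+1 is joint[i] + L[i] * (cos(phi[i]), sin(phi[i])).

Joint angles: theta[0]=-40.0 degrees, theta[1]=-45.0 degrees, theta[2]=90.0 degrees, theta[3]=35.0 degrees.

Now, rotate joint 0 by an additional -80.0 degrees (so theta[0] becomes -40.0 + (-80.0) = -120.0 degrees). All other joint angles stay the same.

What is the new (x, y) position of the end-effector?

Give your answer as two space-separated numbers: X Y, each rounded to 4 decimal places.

joint[0] = (0.0000, 0.0000)  (base)
link 0: phi[0] = -120 = -120 deg
  cos(-120 deg) = -0.5000, sin(-120 deg) = -0.8660
  joint[1] = (0.0000, 0.0000) + 9.9 * (-0.5000, -0.8660) = (0.0000 + -4.9500, 0.0000 + -8.5737) = (-4.9500, -8.5737)
link 1: phi[1] = -120 + -45 = -165 deg
  cos(-165 deg) = -0.9659, sin(-165 deg) = -0.2588
  joint[2] = (-4.9500, -8.5737) + 8.4 * (-0.9659, -0.2588) = (-4.9500 + -8.1138, -8.5737 + -2.1741) = (-13.0638, -10.7477)
link 2: phi[2] = -120 + -45 + 90 = -75 deg
  cos(-75 deg) = 0.2588, sin(-75 deg) = -0.9659
  joint[3] = (-13.0638, -10.7477) + 11.2 * (0.2588, -0.9659) = (-13.0638 + 2.8988, -10.7477 + -10.8184) = (-10.1650, -21.5661)
link 3: phi[3] = -120 + -45 + 90 + 35 = -40 deg
  cos(-40 deg) = 0.7660, sin(-40 deg) = -0.6428
  joint[4] = (-10.1650, -21.5661) + 3.5 * (0.7660, -0.6428) = (-10.1650 + 2.6812, -21.5661 + -2.2498) = (-7.4838, -23.8159)
End effector: (-7.4838, -23.8159)

Answer: -7.4838 -23.8159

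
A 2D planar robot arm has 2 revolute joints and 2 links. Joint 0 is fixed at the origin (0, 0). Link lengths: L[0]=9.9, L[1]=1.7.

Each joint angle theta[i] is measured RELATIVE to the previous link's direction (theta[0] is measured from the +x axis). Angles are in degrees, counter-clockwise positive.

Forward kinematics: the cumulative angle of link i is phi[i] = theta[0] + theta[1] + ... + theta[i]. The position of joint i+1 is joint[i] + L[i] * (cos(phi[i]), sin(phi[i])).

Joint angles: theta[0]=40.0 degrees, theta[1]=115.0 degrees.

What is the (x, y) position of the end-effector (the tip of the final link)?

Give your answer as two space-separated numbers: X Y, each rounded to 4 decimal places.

joint[0] = (0.0000, 0.0000)  (base)
link 0: phi[0] = 40 = 40 deg
  cos(40 deg) = 0.7660, sin(40 deg) = 0.6428
  joint[1] = (0.0000, 0.0000) + 9.9 * (0.7660, 0.6428) = (0.0000 + 7.5838, 0.0000 + 6.3636) = (7.5838, 6.3636)
link 1: phi[1] = 40 + 115 = 155 deg
  cos(155 deg) = -0.9063, sin(155 deg) = 0.4226
  joint[2] = (7.5838, 6.3636) + 1.7 * (-0.9063, 0.4226) = (7.5838 + -1.5407, 6.3636 + 0.7185) = (6.0431, 7.0820)
End effector: (6.0431, 7.0820)

Answer: 6.0431 7.0820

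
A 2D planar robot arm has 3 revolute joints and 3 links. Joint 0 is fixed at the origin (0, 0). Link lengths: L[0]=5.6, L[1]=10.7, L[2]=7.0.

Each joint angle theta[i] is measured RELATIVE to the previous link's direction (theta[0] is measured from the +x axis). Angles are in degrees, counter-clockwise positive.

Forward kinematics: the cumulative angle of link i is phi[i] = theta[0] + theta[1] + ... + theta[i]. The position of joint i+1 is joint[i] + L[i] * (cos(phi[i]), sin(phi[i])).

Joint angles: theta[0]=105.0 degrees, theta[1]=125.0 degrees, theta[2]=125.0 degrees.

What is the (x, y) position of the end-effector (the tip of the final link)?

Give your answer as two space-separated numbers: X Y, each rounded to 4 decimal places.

Answer: -1.3539 -3.3976

Derivation:
joint[0] = (0.0000, 0.0000)  (base)
link 0: phi[0] = 105 = 105 deg
  cos(105 deg) = -0.2588, sin(105 deg) = 0.9659
  joint[1] = (0.0000, 0.0000) + 5.6 * (-0.2588, 0.9659) = (0.0000 + -1.4494, 0.0000 + 5.4092) = (-1.4494, 5.4092)
link 1: phi[1] = 105 + 125 = 230 deg
  cos(230 deg) = -0.6428, sin(230 deg) = -0.7660
  joint[2] = (-1.4494, 5.4092) + 10.7 * (-0.6428, -0.7660) = (-1.4494 + -6.8778, 5.4092 + -8.1967) = (-8.3272, -2.7875)
link 2: phi[2] = 105 + 125 + 125 = 355 deg
  cos(355 deg) = 0.9962, sin(355 deg) = -0.0872
  joint[3] = (-8.3272, -2.7875) + 7 * (0.9962, -0.0872) = (-8.3272 + 6.9734, -2.7875 + -0.6101) = (-1.3539, -3.3976)
End effector: (-1.3539, -3.3976)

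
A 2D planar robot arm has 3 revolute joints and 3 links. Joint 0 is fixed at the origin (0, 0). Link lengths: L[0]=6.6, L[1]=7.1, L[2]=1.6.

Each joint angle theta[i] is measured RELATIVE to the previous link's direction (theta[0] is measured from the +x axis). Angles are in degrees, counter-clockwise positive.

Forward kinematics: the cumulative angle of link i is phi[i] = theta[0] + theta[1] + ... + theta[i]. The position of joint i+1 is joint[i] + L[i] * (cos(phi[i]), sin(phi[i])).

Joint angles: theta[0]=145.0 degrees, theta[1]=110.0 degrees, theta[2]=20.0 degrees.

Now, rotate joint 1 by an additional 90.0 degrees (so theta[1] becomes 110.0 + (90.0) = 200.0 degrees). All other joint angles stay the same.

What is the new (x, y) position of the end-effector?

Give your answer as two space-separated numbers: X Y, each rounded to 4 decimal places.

Answer: 3.0456 2.0874

Derivation:
joint[0] = (0.0000, 0.0000)  (base)
link 0: phi[0] = 145 = 145 deg
  cos(145 deg) = -0.8192, sin(145 deg) = 0.5736
  joint[1] = (0.0000, 0.0000) + 6.6 * (-0.8192, 0.5736) = (0.0000 + -5.4064, 0.0000 + 3.7856) = (-5.4064, 3.7856)
link 1: phi[1] = 145 + 200 = 345 deg
  cos(345 deg) = 0.9659, sin(345 deg) = -0.2588
  joint[2] = (-5.4064, 3.7856) + 7.1 * (0.9659, -0.2588) = (-5.4064 + 6.8581, 3.7856 + -1.8376) = (1.4517, 1.9480)
link 2: phi[2] = 145 + 200 + 20 = 365 deg
  cos(365 deg) = 0.9962, sin(365 deg) = 0.0872
  joint[3] = (1.4517, 1.9480) + 1.6 * (0.9962, 0.0872) = (1.4517 + 1.5939, 1.9480 + 0.1394) = (3.0456, 2.0874)
End effector: (3.0456, 2.0874)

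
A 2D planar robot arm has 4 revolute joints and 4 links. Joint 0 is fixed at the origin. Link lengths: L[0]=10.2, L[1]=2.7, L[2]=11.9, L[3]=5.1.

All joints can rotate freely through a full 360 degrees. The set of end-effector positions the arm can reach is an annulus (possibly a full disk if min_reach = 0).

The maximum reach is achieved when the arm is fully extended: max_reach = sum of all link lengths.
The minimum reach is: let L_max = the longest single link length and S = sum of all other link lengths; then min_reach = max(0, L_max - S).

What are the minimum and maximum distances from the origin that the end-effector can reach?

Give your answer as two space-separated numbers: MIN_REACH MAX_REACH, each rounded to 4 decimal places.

Answer: 0.0000 29.9000

Derivation:
Link lengths: [10.2, 2.7, 11.9, 5.1]
max_reach = 10.2 + 2.7 + 11.9 + 5.1 = 29.9
L_max = max([10.2, 2.7, 11.9, 5.1]) = 11.9
S (sum of others) = 29.9 - 11.9 = 18
min_reach = max(0, 11.9 - 18) = max(0, -6.1) = 0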